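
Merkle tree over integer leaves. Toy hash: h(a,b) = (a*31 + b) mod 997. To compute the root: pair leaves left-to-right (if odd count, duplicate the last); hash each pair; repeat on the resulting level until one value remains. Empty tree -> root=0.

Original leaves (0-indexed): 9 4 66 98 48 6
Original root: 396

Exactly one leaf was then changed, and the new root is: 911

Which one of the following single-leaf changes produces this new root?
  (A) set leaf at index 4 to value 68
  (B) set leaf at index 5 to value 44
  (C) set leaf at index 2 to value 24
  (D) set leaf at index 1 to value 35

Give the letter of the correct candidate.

Original leaves: [9, 4, 66, 98, 48, 6]
Target new root: 911
Try each candidate change and compute the resulting root:
Candidate A: set leaf[4] = 68 -> leaves = [9, 4, 66, 98, 68, 6]
  L0: [9, 4, 66, 98, 68, 6]
  L1: h(9,4)=(9*31+4)%997=283 h(66,98)=(66*31+98)%997=150 h(68,6)=(68*31+6)%997=120 -> [283, 150, 120]
  L2: h(283,150)=(283*31+150)%997=947 h(120,120)=(120*31+120)%997=849 -> [947, 849]
  L3: h(947,849)=(947*31+849)%997=296 -> [296]
  root = 296 != target 911
Candidate B: set leaf[5] = 44 -> leaves = [9, 4, 66, 98, 48, 44]
  L0: [9, 4, 66, 98, 48, 44]
  L1: h(9,4)=(9*31+4)%997=283 h(66,98)=(66*31+98)%997=150 h(48,44)=(48*31+44)%997=535 -> [283, 150, 535]
  L2: h(283,150)=(283*31+150)%997=947 h(535,535)=(535*31+535)%997=171 -> [947, 171]
  L3: h(947,171)=(947*31+171)%997=615 -> [615]
  root = 615 != target 911
Candidate C: set leaf[2] = 24 -> leaves = [9, 4, 24, 98, 48, 6]
  L0: [9, 4, 24, 98, 48, 6]
  L1: h(9,4)=(9*31+4)%997=283 h(24,98)=(24*31+98)%997=842 h(48,6)=(48*31+6)%997=497 -> [283, 842, 497]
  L2: h(283,842)=(283*31+842)%997=642 h(497,497)=(497*31+497)%997=949 -> [642, 949]
  L3: h(642,949)=(642*31+949)%997=911 -> [911]
  root = 911 == target 911  ** MATCH **
Candidate D: set leaf[1] = 35 -> leaves = [9, 35, 66, 98, 48, 6]
  L0: [9, 35, 66, 98, 48, 6]
  L1: h(9,35)=(9*31+35)%997=314 h(66,98)=(66*31+98)%997=150 h(48,6)=(48*31+6)%997=497 -> [314, 150, 497]
  L2: h(314,150)=(314*31+150)%997=911 h(497,497)=(497*31+497)%997=949 -> [911, 949]
  L3: h(911,949)=(911*31+949)%997=277 -> [277]
  root = 277 != target 911
Candidate C produces the target root.

Answer: C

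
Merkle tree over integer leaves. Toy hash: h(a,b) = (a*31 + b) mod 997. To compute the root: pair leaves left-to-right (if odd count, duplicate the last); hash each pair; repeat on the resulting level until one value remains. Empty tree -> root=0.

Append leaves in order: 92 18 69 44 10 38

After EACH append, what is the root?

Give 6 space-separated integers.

After append 92 (leaves=[92]):
  L0: [92]
  root=92
After append 18 (leaves=[92, 18]):
  L0: [92, 18]
  L1: h(92,18)=(92*31+18)%997=876 -> [876]
  root=876
After append 69 (leaves=[92, 18, 69]):
  L0: [92, 18, 69]
  L1: h(92,18)=(92*31+18)%997=876 h(69,69)=(69*31+69)%997=214 -> [876, 214]
  L2: h(876,214)=(876*31+214)%997=451 -> [451]
  root=451
After append 44 (leaves=[92, 18, 69, 44]):
  L0: [92, 18, 69, 44]
  L1: h(92,18)=(92*31+18)%997=876 h(69,44)=(69*31+44)%997=189 -> [876, 189]
  L2: h(876,189)=(876*31+189)%997=426 -> [426]
  root=426
After append 10 (leaves=[92, 18, 69, 44, 10]):
  L0: [92, 18, 69, 44, 10]
  L1: h(92,18)=(92*31+18)%997=876 h(69,44)=(69*31+44)%997=189 h(10,10)=(10*31+10)%997=320 -> [876, 189, 320]
  L2: h(876,189)=(876*31+189)%997=426 h(320,320)=(320*31+320)%997=270 -> [426, 270]
  L3: h(426,270)=(426*31+270)%997=515 -> [515]
  root=515
After append 38 (leaves=[92, 18, 69, 44, 10, 38]):
  L0: [92, 18, 69, 44, 10, 38]
  L1: h(92,18)=(92*31+18)%997=876 h(69,44)=(69*31+44)%997=189 h(10,38)=(10*31+38)%997=348 -> [876, 189, 348]
  L2: h(876,189)=(876*31+189)%997=426 h(348,348)=(348*31+348)%997=169 -> [426, 169]
  L3: h(426,169)=(426*31+169)%997=414 -> [414]
  root=414

Answer: 92 876 451 426 515 414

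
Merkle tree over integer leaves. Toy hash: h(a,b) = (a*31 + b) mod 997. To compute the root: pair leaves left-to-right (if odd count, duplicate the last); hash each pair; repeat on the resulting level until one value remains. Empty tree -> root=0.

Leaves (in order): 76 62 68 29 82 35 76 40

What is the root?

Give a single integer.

L0: [76, 62, 68, 29, 82, 35, 76, 40]
L1: h(76,62)=(76*31+62)%997=424 h(68,29)=(68*31+29)%997=143 h(82,35)=(82*31+35)%997=583 h(76,40)=(76*31+40)%997=402 -> [424, 143, 583, 402]
L2: h(424,143)=(424*31+143)%997=326 h(583,402)=(583*31+402)%997=529 -> [326, 529]
L3: h(326,529)=(326*31+529)%997=665 -> [665]

Answer: 665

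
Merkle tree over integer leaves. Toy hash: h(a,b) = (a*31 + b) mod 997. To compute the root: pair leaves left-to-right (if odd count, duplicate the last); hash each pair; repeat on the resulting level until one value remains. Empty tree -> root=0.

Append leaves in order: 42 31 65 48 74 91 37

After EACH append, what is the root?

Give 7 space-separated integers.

Answer: 42 336 532 515 17 561 357

Derivation:
After append 42 (leaves=[42]):
  L0: [42]
  root=42
After append 31 (leaves=[42, 31]):
  L0: [42, 31]
  L1: h(42,31)=(42*31+31)%997=336 -> [336]
  root=336
After append 65 (leaves=[42, 31, 65]):
  L0: [42, 31, 65]
  L1: h(42,31)=(42*31+31)%997=336 h(65,65)=(65*31+65)%997=86 -> [336, 86]
  L2: h(336,86)=(336*31+86)%997=532 -> [532]
  root=532
After append 48 (leaves=[42, 31, 65, 48]):
  L0: [42, 31, 65, 48]
  L1: h(42,31)=(42*31+31)%997=336 h(65,48)=(65*31+48)%997=69 -> [336, 69]
  L2: h(336,69)=(336*31+69)%997=515 -> [515]
  root=515
After append 74 (leaves=[42, 31, 65, 48, 74]):
  L0: [42, 31, 65, 48, 74]
  L1: h(42,31)=(42*31+31)%997=336 h(65,48)=(65*31+48)%997=69 h(74,74)=(74*31+74)%997=374 -> [336, 69, 374]
  L2: h(336,69)=(336*31+69)%997=515 h(374,374)=(374*31+374)%997=4 -> [515, 4]
  L3: h(515,4)=(515*31+4)%997=17 -> [17]
  root=17
After append 91 (leaves=[42, 31, 65, 48, 74, 91]):
  L0: [42, 31, 65, 48, 74, 91]
  L1: h(42,31)=(42*31+31)%997=336 h(65,48)=(65*31+48)%997=69 h(74,91)=(74*31+91)%997=391 -> [336, 69, 391]
  L2: h(336,69)=(336*31+69)%997=515 h(391,391)=(391*31+391)%997=548 -> [515, 548]
  L3: h(515,548)=(515*31+548)%997=561 -> [561]
  root=561
After append 37 (leaves=[42, 31, 65, 48, 74, 91, 37]):
  L0: [42, 31, 65, 48, 74, 91, 37]
  L1: h(42,31)=(42*31+31)%997=336 h(65,48)=(65*31+48)%997=69 h(74,91)=(74*31+91)%997=391 h(37,37)=(37*31+37)%997=187 -> [336, 69, 391, 187]
  L2: h(336,69)=(336*31+69)%997=515 h(391,187)=(391*31+187)%997=344 -> [515, 344]
  L3: h(515,344)=(515*31+344)%997=357 -> [357]
  root=357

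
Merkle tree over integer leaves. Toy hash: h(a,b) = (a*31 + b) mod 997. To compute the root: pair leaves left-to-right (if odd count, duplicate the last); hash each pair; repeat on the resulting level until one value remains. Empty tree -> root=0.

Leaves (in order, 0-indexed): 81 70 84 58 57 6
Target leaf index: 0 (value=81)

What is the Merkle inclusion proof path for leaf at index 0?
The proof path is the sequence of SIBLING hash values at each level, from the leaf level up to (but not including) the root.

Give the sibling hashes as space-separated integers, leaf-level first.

L0 (leaves): [81, 70, 84, 58, 57, 6], target index=0
L1: h(81,70)=(81*31+70)%997=587 [pair 0] h(84,58)=(84*31+58)%997=668 [pair 1] h(57,6)=(57*31+6)%997=776 [pair 2] -> [587, 668, 776]
  Sibling for proof at L0: 70
L2: h(587,668)=(587*31+668)%997=919 [pair 0] h(776,776)=(776*31+776)%997=904 [pair 1] -> [919, 904]
  Sibling for proof at L1: 668
L3: h(919,904)=(919*31+904)%997=480 [pair 0] -> [480]
  Sibling for proof at L2: 904
Root: 480
Proof path (sibling hashes from leaf to root): [70, 668, 904]

Answer: 70 668 904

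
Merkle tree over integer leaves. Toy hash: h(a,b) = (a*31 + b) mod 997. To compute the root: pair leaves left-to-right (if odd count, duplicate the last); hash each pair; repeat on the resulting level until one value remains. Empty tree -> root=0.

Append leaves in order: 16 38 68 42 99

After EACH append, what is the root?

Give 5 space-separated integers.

After append 16 (leaves=[16]):
  L0: [16]
  root=16
After append 38 (leaves=[16, 38]):
  L0: [16, 38]
  L1: h(16,38)=(16*31+38)%997=534 -> [534]
  root=534
After append 68 (leaves=[16, 38, 68]):
  L0: [16, 38, 68]
  L1: h(16,38)=(16*31+38)%997=534 h(68,68)=(68*31+68)%997=182 -> [534, 182]
  L2: h(534,182)=(534*31+182)%997=784 -> [784]
  root=784
After append 42 (leaves=[16, 38, 68, 42]):
  L0: [16, 38, 68, 42]
  L1: h(16,38)=(16*31+38)%997=534 h(68,42)=(68*31+42)%997=156 -> [534, 156]
  L2: h(534,156)=(534*31+156)%997=758 -> [758]
  root=758
After append 99 (leaves=[16, 38, 68, 42, 99]):
  L0: [16, 38, 68, 42, 99]
  L1: h(16,38)=(16*31+38)%997=534 h(68,42)=(68*31+42)%997=156 h(99,99)=(99*31+99)%997=177 -> [534, 156, 177]
  L2: h(534,156)=(534*31+156)%997=758 h(177,177)=(177*31+177)%997=679 -> [758, 679]
  L3: h(758,679)=(758*31+679)%997=249 -> [249]
  root=249

Answer: 16 534 784 758 249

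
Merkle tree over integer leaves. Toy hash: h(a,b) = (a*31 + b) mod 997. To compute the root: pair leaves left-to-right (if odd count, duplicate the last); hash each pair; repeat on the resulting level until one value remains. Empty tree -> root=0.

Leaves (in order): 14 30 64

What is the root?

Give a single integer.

Answer: 480

Derivation:
L0: [14, 30, 64]
L1: h(14,30)=(14*31+30)%997=464 h(64,64)=(64*31+64)%997=54 -> [464, 54]
L2: h(464,54)=(464*31+54)%997=480 -> [480]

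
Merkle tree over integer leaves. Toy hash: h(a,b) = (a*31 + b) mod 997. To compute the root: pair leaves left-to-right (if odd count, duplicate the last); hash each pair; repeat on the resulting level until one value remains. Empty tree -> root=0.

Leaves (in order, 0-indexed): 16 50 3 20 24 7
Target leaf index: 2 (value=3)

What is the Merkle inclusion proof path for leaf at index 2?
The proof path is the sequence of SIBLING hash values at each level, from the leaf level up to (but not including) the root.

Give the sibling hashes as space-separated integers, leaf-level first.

Answer: 20 546 104

Derivation:
L0 (leaves): [16, 50, 3, 20, 24, 7], target index=2
L1: h(16,50)=(16*31+50)%997=546 [pair 0] h(3,20)=(3*31+20)%997=113 [pair 1] h(24,7)=(24*31+7)%997=751 [pair 2] -> [546, 113, 751]
  Sibling for proof at L0: 20
L2: h(546,113)=(546*31+113)%997=90 [pair 0] h(751,751)=(751*31+751)%997=104 [pair 1] -> [90, 104]
  Sibling for proof at L1: 546
L3: h(90,104)=(90*31+104)%997=900 [pair 0] -> [900]
  Sibling for proof at L2: 104
Root: 900
Proof path (sibling hashes from leaf to root): [20, 546, 104]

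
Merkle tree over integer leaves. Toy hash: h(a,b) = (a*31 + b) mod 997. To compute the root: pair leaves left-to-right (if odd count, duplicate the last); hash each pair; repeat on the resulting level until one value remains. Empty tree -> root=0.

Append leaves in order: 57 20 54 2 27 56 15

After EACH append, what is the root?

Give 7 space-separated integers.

Answer: 57 790 296 244 317 248 832

Derivation:
After append 57 (leaves=[57]):
  L0: [57]
  root=57
After append 20 (leaves=[57, 20]):
  L0: [57, 20]
  L1: h(57,20)=(57*31+20)%997=790 -> [790]
  root=790
After append 54 (leaves=[57, 20, 54]):
  L0: [57, 20, 54]
  L1: h(57,20)=(57*31+20)%997=790 h(54,54)=(54*31+54)%997=731 -> [790, 731]
  L2: h(790,731)=(790*31+731)%997=296 -> [296]
  root=296
After append 2 (leaves=[57, 20, 54, 2]):
  L0: [57, 20, 54, 2]
  L1: h(57,20)=(57*31+20)%997=790 h(54,2)=(54*31+2)%997=679 -> [790, 679]
  L2: h(790,679)=(790*31+679)%997=244 -> [244]
  root=244
After append 27 (leaves=[57, 20, 54, 2, 27]):
  L0: [57, 20, 54, 2, 27]
  L1: h(57,20)=(57*31+20)%997=790 h(54,2)=(54*31+2)%997=679 h(27,27)=(27*31+27)%997=864 -> [790, 679, 864]
  L2: h(790,679)=(790*31+679)%997=244 h(864,864)=(864*31+864)%997=729 -> [244, 729]
  L3: h(244,729)=(244*31+729)%997=317 -> [317]
  root=317
After append 56 (leaves=[57, 20, 54, 2, 27, 56]):
  L0: [57, 20, 54, 2, 27, 56]
  L1: h(57,20)=(57*31+20)%997=790 h(54,2)=(54*31+2)%997=679 h(27,56)=(27*31+56)%997=893 -> [790, 679, 893]
  L2: h(790,679)=(790*31+679)%997=244 h(893,893)=(893*31+893)%997=660 -> [244, 660]
  L3: h(244,660)=(244*31+660)%997=248 -> [248]
  root=248
After append 15 (leaves=[57, 20, 54, 2, 27, 56, 15]):
  L0: [57, 20, 54, 2, 27, 56, 15]
  L1: h(57,20)=(57*31+20)%997=790 h(54,2)=(54*31+2)%997=679 h(27,56)=(27*31+56)%997=893 h(15,15)=(15*31+15)%997=480 -> [790, 679, 893, 480]
  L2: h(790,679)=(790*31+679)%997=244 h(893,480)=(893*31+480)%997=247 -> [244, 247]
  L3: h(244,247)=(244*31+247)%997=832 -> [832]
  root=832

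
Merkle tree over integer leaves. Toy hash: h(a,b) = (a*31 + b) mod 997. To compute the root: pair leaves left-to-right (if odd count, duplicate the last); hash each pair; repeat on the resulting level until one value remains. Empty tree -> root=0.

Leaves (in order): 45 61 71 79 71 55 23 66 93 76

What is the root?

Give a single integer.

Answer: 780

Derivation:
L0: [45, 61, 71, 79, 71, 55, 23, 66, 93, 76]
L1: h(45,61)=(45*31+61)%997=459 h(71,79)=(71*31+79)%997=286 h(71,55)=(71*31+55)%997=262 h(23,66)=(23*31+66)%997=779 h(93,76)=(93*31+76)%997=965 -> [459, 286, 262, 779, 965]
L2: h(459,286)=(459*31+286)%997=557 h(262,779)=(262*31+779)%997=925 h(965,965)=(965*31+965)%997=970 -> [557, 925, 970]
L3: h(557,925)=(557*31+925)%997=246 h(970,970)=(970*31+970)%997=133 -> [246, 133]
L4: h(246,133)=(246*31+133)%997=780 -> [780]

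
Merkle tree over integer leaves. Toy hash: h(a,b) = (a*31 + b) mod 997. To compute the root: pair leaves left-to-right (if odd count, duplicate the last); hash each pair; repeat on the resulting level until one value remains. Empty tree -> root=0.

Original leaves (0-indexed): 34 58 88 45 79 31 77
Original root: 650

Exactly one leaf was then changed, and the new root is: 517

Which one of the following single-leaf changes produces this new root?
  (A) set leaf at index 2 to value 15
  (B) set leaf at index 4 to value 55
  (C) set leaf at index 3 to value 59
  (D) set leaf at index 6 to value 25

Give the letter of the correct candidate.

Answer: B

Derivation:
Original leaves: [34, 58, 88, 45, 79, 31, 77]
Target new root: 517
Try each candidate change and compute the resulting root:
Candidate A: set leaf[2] = 15 -> leaves = [34, 58, 15, 45, 79, 31, 77]
  L0: [34, 58, 15, 45, 79, 31, 77]
  L1: h(34,58)=(34*31+58)%997=115 h(15,45)=(15*31+45)%997=510 h(79,31)=(79*31+31)%997=486 h(77,77)=(77*31+77)%997=470 -> [115, 510, 486, 470]
  L2: h(115,510)=(115*31+510)%997=87 h(486,470)=(486*31+470)%997=581 -> [87, 581]
  L3: h(87,581)=(87*31+581)%997=287 -> [287]
  root = 287 != target 517
Candidate B: set leaf[4] = 55 -> leaves = [34, 58, 88, 45, 55, 31, 77]
  L0: [34, 58, 88, 45, 55, 31, 77]
  L1: h(34,58)=(34*31+58)%997=115 h(88,45)=(88*31+45)%997=779 h(55,31)=(55*31+31)%997=739 h(77,77)=(77*31+77)%997=470 -> [115, 779, 739, 470]
  L2: h(115,779)=(115*31+779)%997=356 h(739,470)=(739*31+470)%997=448 -> [356, 448]
  L3: h(356,448)=(356*31+448)%997=517 -> [517]
  root = 517 == target 517  ** MATCH **
Candidate C: set leaf[3] = 59 -> leaves = [34, 58, 88, 59, 79, 31, 77]
  L0: [34, 58, 88, 59, 79, 31, 77]
  L1: h(34,58)=(34*31+58)%997=115 h(88,59)=(88*31+59)%997=793 h(79,31)=(79*31+31)%997=486 h(77,77)=(77*31+77)%997=470 -> [115, 793, 486, 470]
  L2: h(115,793)=(115*31+793)%997=370 h(486,470)=(486*31+470)%997=581 -> [370, 581]
  L3: h(370,581)=(370*31+581)%997=87 -> [87]
  root = 87 != target 517
Candidate D: set leaf[6] = 25 -> leaves = [34, 58, 88, 45, 79, 31, 25]
  L0: [34, 58, 88, 45, 79, 31, 25]
  L1: h(34,58)=(34*31+58)%997=115 h(88,45)=(88*31+45)%997=779 h(79,31)=(79*31+31)%997=486 h(25,25)=(25*31+25)%997=800 -> [115, 779, 486, 800]
  L2: h(115,779)=(115*31+779)%997=356 h(486,800)=(486*31+800)%997=911 -> [356, 911]
  L3: h(356,911)=(356*31+911)%997=980 -> [980]
  root = 980 != target 517
Candidate B produces the target root.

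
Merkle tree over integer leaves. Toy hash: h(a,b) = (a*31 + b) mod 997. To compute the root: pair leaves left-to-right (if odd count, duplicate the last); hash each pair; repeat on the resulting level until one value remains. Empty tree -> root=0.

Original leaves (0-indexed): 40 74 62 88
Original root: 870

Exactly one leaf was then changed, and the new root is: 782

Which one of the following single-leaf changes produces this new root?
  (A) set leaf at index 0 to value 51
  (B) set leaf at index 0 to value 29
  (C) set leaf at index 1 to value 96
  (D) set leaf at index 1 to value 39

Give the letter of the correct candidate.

Original leaves: [40, 74, 62, 88]
Target new root: 782
Try each candidate change and compute the resulting root:
Candidate A: set leaf[0] = 51 -> leaves = [51, 74, 62, 88]
  L0: [51, 74, 62, 88]
  L1: h(51,74)=(51*31+74)%997=658 h(62,88)=(62*31+88)%997=16 -> [658, 16]
  L2: h(658,16)=(658*31+16)%997=474 -> [474]
  root = 474 != target 782
Candidate B: set leaf[0] = 29 -> leaves = [29, 74, 62, 88]
  L0: [29, 74, 62, 88]
  L1: h(29,74)=(29*31+74)%997=973 h(62,88)=(62*31+88)%997=16 -> [973, 16]
  L2: h(973,16)=(973*31+16)%997=269 -> [269]
  root = 269 != target 782
Candidate C: set leaf[1] = 96 -> leaves = [40, 96, 62, 88]
  L0: [40, 96, 62, 88]
  L1: h(40,96)=(40*31+96)%997=339 h(62,88)=(62*31+88)%997=16 -> [339, 16]
  L2: h(339,16)=(339*31+16)%997=555 -> [555]
  root = 555 != target 782
Candidate D: set leaf[1] = 39 -> leaves = [40, 39, 62, 88]
  L0: [40, 39, 62, 88]
  L1: h(40,39)=(40*31+39)%997=282 h(62,88)=(62*31+88)%997=16 -> [282, 16]
  L2: h(282,16)=(282*31+16)%997=782 -> [782]
  root = 782 == target 782  ** MATCH **
Candidate D produces the target root.

Answer: D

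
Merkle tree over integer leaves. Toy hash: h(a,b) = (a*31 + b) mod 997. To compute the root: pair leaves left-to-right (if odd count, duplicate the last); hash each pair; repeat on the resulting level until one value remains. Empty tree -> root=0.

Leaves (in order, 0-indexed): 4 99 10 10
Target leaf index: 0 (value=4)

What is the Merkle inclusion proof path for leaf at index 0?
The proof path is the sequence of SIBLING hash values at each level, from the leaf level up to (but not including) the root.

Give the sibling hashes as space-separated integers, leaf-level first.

Answer: 99 320

Derivation:
L0 (leaves): [4, 99, 10, 10], target index=0
L1: h(4,99)=(4*31+99)%997=223 [pair 0] h(10,10)=(10*31+10)%997=320 [pair 1] -> [223, 320]
  Sibling for proof at L0: 99
L2: h(223,320)=(223*31+320)%997=254 [pair 0] -> [254]
  Sibling for proof at L1: 320
Root: 254
Proof path (sibling hashes from leaf to root): [99, 320]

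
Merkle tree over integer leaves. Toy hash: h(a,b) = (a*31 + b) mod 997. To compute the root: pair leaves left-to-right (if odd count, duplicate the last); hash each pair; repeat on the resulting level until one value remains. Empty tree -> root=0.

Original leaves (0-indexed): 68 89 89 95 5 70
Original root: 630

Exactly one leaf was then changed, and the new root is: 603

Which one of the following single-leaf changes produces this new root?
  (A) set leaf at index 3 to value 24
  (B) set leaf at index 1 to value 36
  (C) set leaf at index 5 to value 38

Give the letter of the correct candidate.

Answer: C

Derivation:
Original leaves: [68, 89, 89, 95, 5, 70]
Target new root: 603
Try each candidate change and compute the resulting root:
Candidate A: set leaf[3] = 24 -> leaves = [68, 89, 89, 24, 5, 70]
  L0: [68, 89, 89, 24, 5, 70]
  L1: h(68,89)=(68*31+89)%997=203 h(89,24)=(89*31+24)%997=789 h(5,70)=(5*31+70)%997=225 -> [203, 789, 225]
  L2: h(203,789)=(203*31+789)%997=103 h(225,225)=(225*31+225)%997=221 -> [103, 221]
  L3: h(103,221)=(103*31+221)%997=423 -> [423]
  root = 423 != target 603
Candidate B: set leaf[1] = 36 -> leaves = [68, 36, 89, 95, 5, 70]
  L0: [68, 36, 89, 95, 5, 70]
  L1: h(68,36)=(68*31+36)%997=150 h(89,95)=(89*31+95)%997=860 h(5,70)=(5*31+70)%997=225 -> [150, 860, 225]
  L2: h(150,860)=(150*31+860)%997=525 h(225,225)=(225*31+225)%997=221 -> [525, 221]
  L3: h(525,221)=(525*31+221)%997=544 -> [544]
  root = 544 != target 603
Candidate C: set leaf[5] = 38 -> leaves = [68, 89, 89, 95, 5, 38]
  L0: [68, 89, 89, 95, 5, 38]
  L1: h(68,89)=(68*31+89)%997=203 h(89,95)=(89*31+95)%997=860 h(5,38)=(5*31+38)%997=193 -> [203, 860, 193]
  L2: h(203,860)=(203*31+860)%997=174 h(193,193)=(193*31+193)%997=194 -> [174, 194]
  L3: h(174,194)=(174*31+194)%997=603 -> [603]
  root = 603 == target 603  ** MATCH **
Candidate C produces the target root.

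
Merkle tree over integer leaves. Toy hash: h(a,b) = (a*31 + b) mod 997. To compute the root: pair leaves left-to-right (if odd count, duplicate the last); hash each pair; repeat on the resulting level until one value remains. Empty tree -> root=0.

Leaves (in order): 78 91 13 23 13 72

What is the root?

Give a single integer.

L0: [78, 91, 13, 23, 13, 72]
L1: h(78,91)=(78*31+91)%997=515 h(13,23)=(13*31+23)%997=426 h(13,72)=(13*31+72)%997=475 -> [515, 426, 475]
L2: h(515,426)=(515*31+426)%997=439 h(475,475)=(475*31+475)%997=245 -> [439, 245]
L3: h(439,245)=(439*31+245)%997=893 -> [893]

Answer: 893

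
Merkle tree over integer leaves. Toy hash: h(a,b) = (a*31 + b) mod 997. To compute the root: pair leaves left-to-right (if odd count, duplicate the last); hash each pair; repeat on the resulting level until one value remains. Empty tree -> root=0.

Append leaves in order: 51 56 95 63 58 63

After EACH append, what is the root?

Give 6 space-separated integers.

After append 51 (leaves=[51]):
  L0: [51]
  root=51
After append 56 (leaves=[51, 56]):
  L0: [51, 56]
  L1: h(51,56)=(51*31+56)%997=640 -> [640]
  root=640
After append 95 (leaves=[51, 56, 95]):
  L0: [51, 56, 95]
  L1: h(51,56)=(51*31+56)%997=640 h(95,95)=(95*31+95)%997=49 -> [640, 49]
  L2: h(640,49)=(640*31+49)%997=946 -> [946]
  root=946
After append 63 (leaves=[51, 56, 95, 63]):
  L0: [51, 56, 95, 63]
  L1: h(51,56)=(51*31+56)%997=640 h(95,63)=(95*31+63)%997=17 -> [640, 17]
  L2: h(640,17)=(640*31+17)%997=914 -> [914]
  root=914
After append 58 (leaves=[51, 56, 95, 63, 58]):
  L0: [51, 56, 95, 63, 58]
  L1: h(51,56)=(51*31+56)%997=640 h(95,63)=(95*31+63)%997=17 h(58,58)=(58*31+58)%997=859 -> [640, 17, 859]
  L2: h(640,17)=(640*31+17)%997=914 h(859,859)=(859*31+859)%997=569 -> [914, 569]
  L3: h(914,569)=(914*31+569)%997=987 -> [987]
  root=987
After append 63 (leaves=[51, 56, 95, 63, 58, 63]):
  L0: [51, 56, 95, 63, 58, 63]
  L1: h(51,56)=(51*31+56)%997=640 h(95,63)=(95*31+63)%997=17 h(58,63)=(58*31+63)%997=864 -> [640, 17, 864]
  L2: h(640,17)=(640*31+17)%997=914 h(864,864)=(864*31+864)%997=729 -> [914, 729]
  L3: h(914,729)=(914*31+729)%997=150 -> [150]
  root=150

Answer: 51 640 946 914 987 150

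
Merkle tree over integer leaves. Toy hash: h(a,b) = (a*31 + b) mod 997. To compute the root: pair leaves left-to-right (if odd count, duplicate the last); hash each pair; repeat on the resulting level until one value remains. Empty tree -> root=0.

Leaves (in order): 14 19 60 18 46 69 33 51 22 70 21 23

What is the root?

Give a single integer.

L0: [14, 19, 60, 18, 46, 69, 33, 51, 22, 70, 21, 23]
L1: h(14,19)=(14*31+19)%997=453 h(60,18)=(60*31+18)%997=881 h(46,69)=(46*31+69)%997=498 h(33,51)=(33*31+51)%997=77 h(22,70)=(22*31+70)%997=752 h(21,23)=(21*31+23)%997=674 -> [453, 881, 498, 77, 752, 674]
L2: h(453,881)=(453*31+881)%997=966 h(498,77)=(498*31+77)%997=560 h(752,674)=(752*31+674)%997=58 -> [966, 560, 58]
L3: h(966,560)=(966*31+560)%997=596 h(58,58)=(58*31+58)%997=859 -> [596, 859]
L4: h(596,859)=(596*31+859)%997=392 -> [392]

Answer: 392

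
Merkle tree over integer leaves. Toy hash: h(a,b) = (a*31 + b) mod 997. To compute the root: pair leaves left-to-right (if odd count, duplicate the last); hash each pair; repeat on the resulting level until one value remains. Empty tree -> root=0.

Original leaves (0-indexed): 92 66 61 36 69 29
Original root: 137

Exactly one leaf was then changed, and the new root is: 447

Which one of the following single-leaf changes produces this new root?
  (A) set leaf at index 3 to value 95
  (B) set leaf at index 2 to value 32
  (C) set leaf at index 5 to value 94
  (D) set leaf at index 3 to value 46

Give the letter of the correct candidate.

Answer: D

Derivation:
Original leaves: [92, 66, 61, 36, 69, 29]
Target new root: 447
Try each candidate change and compute the resulting root:
Candidate A: set leaf[3] = 95 -> leaves = [92, 66, 61, 95, 69, 29]
  L0: [92, 66, 61, 95, 69, 29]
  L1: h(92,66)=(92*31+66)%997=924 h(61,95)=(61*31+95)%997=989 h(69,29)=(69*31+29)%997=174 -> [924, 989, 174]
  L2: h(924,989)=(924*31+989)%997=720 h(174,174)=(174*31+174)%997=583 -> [720, 583]
  L3: h(720,583)=(720*31+583)%997=969 -> [969]
  root = 969 != target 447
Candidate B: set leaf[2] = 32 -> leaves = [92, 66, 32, 36, 69, 29]
  L0: [92, 66, 32, 36, 69, 29]
  L1: h(92,66)=(92*31+66)%997=924 h(32,36)=(32*31+36)%997=31 h(69,29)=(69*31+29)%997=174 -> [924, 31, 174]
  L2: h(924,31)=(924*31+31)%997=759 h(174,174)=(174*31+174)%997=583 -> [759, 583]
  L3: h(759,583)=(759*31+583)%997=184 -> [184]
  root = 184 != target 447
Candidate C: set leaf[5] = 94 -> leaves = [92, 66, 61, 36, 69, 94]
  L0: [92, 66, 61, 36, 69, 94]
  L1: h(92,66)=(92*31+66)%997=924 h(61,36)=(61*31+36)%997=930 h(69,94)=(69*31+94)%997=239 -> [924, 930, 239]
  L2: h(924,930)=(924*31+930)%997=661 h(239,239)=(239*31+239)%997=669 -> [661, 669]
  L3: h(661,669)=(661*31+669)%997=223 -> [223]
  root = 223 != target 447
Candidate D: set leaf[3] = 46 -> leaves = [92, 66, 61, 46, 69, 29]
  L0: [92, 66, 61, 46, 69, 29]
  L1: h(92,66)=(92*31+66)%997=924 h(61,46)=(61*31+46)%997=940 h(69,29)=(69*31+29)%997=174 -> [924, 940, 174]
  L2: h(924,940)=(924*31+940)%997=671 h(174,174)=(174*31+174)%997=583 -> [671, 583]
  L3: h(671,583)=(671*31+583)%997=447 -> [447]
  root = 447 == target 447  ** MATCH **
Candidate D produces the target root.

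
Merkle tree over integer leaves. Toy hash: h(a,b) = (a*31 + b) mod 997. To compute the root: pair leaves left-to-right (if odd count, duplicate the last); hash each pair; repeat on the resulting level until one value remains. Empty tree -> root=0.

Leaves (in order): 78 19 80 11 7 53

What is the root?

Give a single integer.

Answer: 123

Derivation:
L0: [78, 19, 80, 11, 7, 53]
L1: h(78,19)=(78*31+19)%997=443 h(80,11)=(80*31+11)%997=497 h(7,53)=(7*31+53)%997=270 -> [443, 497, 270]
L2: h(443,497)=(443*31+497)%997=272 h(270,270)=(270*31+270)%997=664 -> [272, 664]
L3: h(272,664)=(272*31+664)%997=123 -> [123]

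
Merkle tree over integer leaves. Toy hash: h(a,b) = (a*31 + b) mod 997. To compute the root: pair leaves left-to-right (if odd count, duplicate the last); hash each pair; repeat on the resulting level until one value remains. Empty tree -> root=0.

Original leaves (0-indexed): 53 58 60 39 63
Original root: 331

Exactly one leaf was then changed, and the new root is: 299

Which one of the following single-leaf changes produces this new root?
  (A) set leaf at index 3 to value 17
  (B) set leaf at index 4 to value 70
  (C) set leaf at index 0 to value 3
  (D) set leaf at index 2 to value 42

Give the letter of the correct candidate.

Original leaves: [53, 58, 60, 39, 63]
Target new root: 299
Try each candidate change and compute the resulting root:
Candidate A: set leaf[3] = 17 -> leaves = [53, 58, 60, 17, 63]
  L0: [53, 58, 60, 17, 63]
  L1: h(53,58)=(53*31+58)%997=704 h(60,17)=(60*31+17)%997=880 h(63,63)=(63*31+63)%997=22 -> [704, 880, 22]
  L2: h(704,880)=(704*31+880)%997=770 h(22,22)=(22*31+22)%997=704 -> [770, 704]
  L3: h(770,704)=(770*31+704)%997=646 -> [646]
  root = 646 != target 299
Candidate B: set leaf[4] = 70 -> leaves = [53, 58, 60, 39, 70]
  L0: [53, 58, 60, 39, 70]
  L1: h(53,58)=(53*31+58)%997=704 h(60,39)=(60*31+39)%997=902 h(70,70)=(70*31+70)%997=246 -> [704, 902, 246]
  L2: h(704,902)=(704*31+902)%997=792 h(246,246)=(246*31+246)%997=893 -> [792, 893]
  L3: h(792,893)=(792*31+893)%997=520 -> [520]
  root = 520 != target 299
Candidate C: set leaf[0] = 3 -> leaves = [3, 58, 60, 39, 63]
  L0: [3, 58, 60, 39, 63]
  L1: h(3,58)=(3*31+58)%997=151 h(60,39)=(60*31+39)%997=902 h(63,63)=(63*31+63)%997=22 -> [151, 902, 22]
  L2: h(151,902)=(151*31+902)%997=598 h(22,22)=(22*31+22)%997=704 -> [598, 704]
  L3: h(598,704)=(598*31+704)%997=299 -> [299]
  root = 299 == target 299  ** MATCH **
Candidate D: set leaf[2] = 42 -> leaves = [53, 58, 42, 39, 63]
  L0: [53, 58, 42, 39, 63]
  L1: h(53,58)=(53*31+58)%997=704 h(42,39)=(42*31+39)%997=344 h(63,63)=(63*31+63)%997=22 -> [704, 344, 22]
  L2: h(704,344)=(704*31+344)%997=234 h(22,22)=(22*31+22)%997=704 -> [234, 704]
  L3: h(234,704)=(234*31+704)%997=979 -> [979]
  root = 979 != target 299
Candidate C produces the target root.

Answer: C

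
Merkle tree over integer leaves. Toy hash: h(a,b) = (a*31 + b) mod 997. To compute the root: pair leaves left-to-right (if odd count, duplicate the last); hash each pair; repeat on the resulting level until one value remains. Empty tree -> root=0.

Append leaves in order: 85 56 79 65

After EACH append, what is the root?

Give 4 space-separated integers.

Answer: 85 697 207 193

Derivation:
After append 85 (leaves=[85]):
  L0: [85]
  root=85
After append 56 (leaves=[85, 56]):
  L0: [85, 56]
  L1: h(85,56)=(85*31+56)%997=697 -> [697]
  root=697
After append 79 (leaves=[85, 56, 79]):
  L0: [85, 56, 79]
  L1: h(85,56)=(85*31+56)%997=697 h(79,79)=(79*31+79)%997=534 -> [697, 534]
  L2: h(697,534)=(697*31+534)%997=207 -> [207]
  root=207
After append 65 (leaves=[85, 56, 79, 65]):
  L0: [85, 56, 79, 65]
  L1: h(85,56)=(85*31+56)%997=697 h(79,65)=(79*31+65)%997=520 -> [697, 520]
  L2: h(697,520)=(697*31+520)%997=193 -> [193]
  root=193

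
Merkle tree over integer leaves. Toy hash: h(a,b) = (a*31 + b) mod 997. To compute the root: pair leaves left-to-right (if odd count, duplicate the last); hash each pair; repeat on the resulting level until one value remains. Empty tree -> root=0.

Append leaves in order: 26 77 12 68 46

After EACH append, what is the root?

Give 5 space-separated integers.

After append 26 (leaves=[26]):
  L0: [26]
  root=26
After append 77 (leaves=[26, 77]):
  L0: [26, 77]
  L1: h(26,77)=(26*31+77)%997=883 -> [883]
  root=883
After append 12 (leaves=[26, 77, 12]):
  L0: [26, 77, 12]
  L1: h(26,77)=(26*31+77)%997=883 h(12,12)=(12*31+12)%997=384 -> [883, 384]
  L2: h(883,384)=(883*31+384)%997=838 -> [838]
  root=838
After append 68 (leaves=[26, 77, 12, 68]):
  L0: [26, 77, 12, 68]
  L1: h(26,77)=(26*31+77)%997=883 h(12,68)=(12*31+68)%997=440 -> [883, 440]
  L2: h(883,440)=(883*31+440)%997=894 -> [894]
  root=894
After append 46 (leaves=[26, 77, 12, 68, 46]):
  L0: [26, 77, 12, 68, 46]
  L1: h(26,77)=(26*31+77)%997=883 h(12,68)=(12*31+68)%997=440 h(46,46)=(46*31+46)%997=475 -> [883, 440, 475]
  L2: h(883,440)=(883*31+440)%997=894 h(475,475)=(475*31+475)%997=245 -> [894, 245]
  L3: h(894,245)=(894*31+245)%997=43 -> [43]
  root=43

Answer: 26 883 838 894 43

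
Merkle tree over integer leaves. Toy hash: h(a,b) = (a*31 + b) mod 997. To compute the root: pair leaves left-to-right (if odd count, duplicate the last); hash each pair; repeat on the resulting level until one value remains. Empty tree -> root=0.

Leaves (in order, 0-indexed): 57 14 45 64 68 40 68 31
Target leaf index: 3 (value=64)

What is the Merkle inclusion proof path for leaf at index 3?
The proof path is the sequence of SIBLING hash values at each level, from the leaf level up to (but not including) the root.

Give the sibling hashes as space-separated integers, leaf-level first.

Answer: 45 784 931

Derivation:
L0 (leaves): [57, 14, 45, 64, 68, 40, 68, 31], target index=3
L1: h(57,14)=(57*31+14)%997=784 [pair 0] h(45,64)=(45*31+64)%997=462 [pair 1] h(68,40)=(68*31+40)%997=154 [pair 2] h(68,31)=(68*31+31)%997=145 [pair 3] -> [784, 462, 154, 145]
  Sibling for proof at L0: 45
L2: h(784,462)=(784*31+462)%997=838 [pair 0] h(154,145)=(154*31+145)%997=931 [pair 1] -> [838, 931]
  Sibling for proof at L1: 784
L3: h(838,931)=(838*31+931)%997=987 [pair 0] -> [987]
  Sibling for proof at L2: 931
Root: 987
Proof path (sibling hashes from leaf to root): [45, 784, 931]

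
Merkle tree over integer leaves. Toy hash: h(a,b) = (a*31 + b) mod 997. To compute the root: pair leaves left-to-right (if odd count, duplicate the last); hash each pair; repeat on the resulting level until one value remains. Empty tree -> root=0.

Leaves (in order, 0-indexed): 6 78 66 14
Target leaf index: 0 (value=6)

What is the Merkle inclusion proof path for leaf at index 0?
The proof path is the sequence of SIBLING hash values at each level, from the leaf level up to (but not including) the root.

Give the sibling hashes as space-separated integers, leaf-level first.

L0 (leaves): [6, 78, 66, 14], target index=0
L1: h(6,78)=(6*31+78)%997=264 [pair 0] h(66,14)=(66*31+14)%997=66 [pair 1] -> [264, 66]
  Sibling for proof at L0: 78
L2: h(264,66)=(264*31+66)%997=274 [pair 0] -> [274]
  Sibling for proof at L1: 66
Root: 274
Proof path (sibling hashes from leaf to root): [78, 66]

Answer: 78 66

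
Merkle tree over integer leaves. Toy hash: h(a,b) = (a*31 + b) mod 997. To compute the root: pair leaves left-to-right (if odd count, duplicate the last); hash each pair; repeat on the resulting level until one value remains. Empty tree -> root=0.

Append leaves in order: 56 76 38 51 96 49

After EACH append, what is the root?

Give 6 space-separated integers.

After append 56 (leaves=[56]):
  L0: [56]
  root=56
After append 76 (leaves=[56, 76]):
  L0: [56, 76]
  L1: h(56,76)=(56*31+76)%997=815 -> [815]
  root=815
After append 38 (leaves=[56, 76, 38]):
  L0: [56, 76, 38]
  L1: h(56,76)=(56*31+76)%997=815 h(38,38)=(38*31+38)%997=219 -> [815, 219]
  L2: h(815,219)=(815*31+219)%997=559 -> [559]
  root=559
After append 51 (leaves=[56, 76, 38, 51]):
  L0: [56, 76, 38, 51]
  L1: h(56,76)=(56*31+76)%997=815 h(38,51)=(38*31+51)%997=232 -> [815, 232]
  L2: h(815,232)=(815*31+232)%997=572 -> [572]
  root=572
After append 96 (leaves=[56, 76, 38, 51, 96]):
  L0: [56, 76, 38, 51, 96]
  L1: h(56,76)=(56*31+76)%997=815 h(38,51)=(38*31+51)%997=232 h(96,96)=(96*31+96)%997=81 -> [815, 232, 81]
  L2: h(815,232)=(815*31+232)%997=572 h(81,81)=(81*31+81)%997=598 -> [572, 598]
  L3: h(572,598)=(572*31+598)%997=384 -> [384]
  root=384
After append 49 (leaves=[56, 76, 38, 51, 96, 49]):
  L0: [56, 76, 38, 51, 96, 49]
  L1: h(56,76)=(56*31+76)%997=815 h(38,51)=(38*31+51)%997=232 h(96,49)=(96*31+49)%997=34 -> [815, 232, 34]
  L2: h(815,232)=(815*31+232)%997=572 h(34,34)=(34*31+34)%997=91 -> [572, 91]
  L3: h(572,91)=(572*31+91)%997=874 -> [874]
  root=874

Answer: 56 815 559 572 384 874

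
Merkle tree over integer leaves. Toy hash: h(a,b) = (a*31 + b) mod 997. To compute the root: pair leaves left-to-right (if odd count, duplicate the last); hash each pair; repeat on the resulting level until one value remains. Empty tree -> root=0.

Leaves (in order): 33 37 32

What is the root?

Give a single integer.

Answer: 983

Derivation:
L0: [33, 37, 32]
L1: h(33,37)=(33*31+37)%997=63 h(32,32)=(32*31+32)%997=27 -> [63, 27]
L2: h(63,27)=(63*31+27)%997=983 -> [983]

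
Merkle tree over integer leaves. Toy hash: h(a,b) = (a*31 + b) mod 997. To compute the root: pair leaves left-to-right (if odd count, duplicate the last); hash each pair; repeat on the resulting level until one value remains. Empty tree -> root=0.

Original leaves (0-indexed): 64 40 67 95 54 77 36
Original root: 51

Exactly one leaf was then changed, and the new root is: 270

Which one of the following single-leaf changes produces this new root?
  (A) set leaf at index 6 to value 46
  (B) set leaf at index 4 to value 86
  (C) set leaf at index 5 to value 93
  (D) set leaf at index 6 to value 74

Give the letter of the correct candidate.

Answer: D

Derivation:
Original leaves: [64, 40, 67, 95, 54, 77, 36]
Target new root: 270
Try each candidate change and compute the resulting root:
Candidate A: set leaf[6] = 46 -> leaves = [64, 40, 67, 95, 54, 77, 46]
  L0: [64, 40, 67, 95, 54, 77, 46]
  L1: h(64,40)=(64*31+40)%997=30 h(67,95)=(67*31+95)%997=178 h(54,77)=(54*31+77)%997=754 h(46,46)=(46*31+46)%997=475 -> [30, 178, 754, 475]
  L2: h(30,178)=(30*31+178)%997=111 h(754,475)=(754*31+475)%997=918 -> [111, 918]
  L3: h(111,918)=(111*31+918)%997=371 -> [371]
  root = 371 != target 270
Candidate B: set leaf[4] = 86 -> leaves = [64, 40, 67, 95, 86, 77, 36]
  L0: [64, 40, 67, 95, 86, 77, 36]
  L1: h(64,40)=(64*31+40)%997=30 h(67,95)=(67*31+95)%997=178 h(86,77)=(86*31+77)%997=749 h(36,36)=(36*31+36)%997=155 -> [30, 178, 749, 155]
  L2: h(30,178)=(30*31+178)%997=111 h(749,155)=(749*31+155)%997=443 -> [111, 443]
  L3: h(111,443)=(111*31+443)%997=893 -> [893]
  root = 893 != target 270
Candidate C: set leaf[5] = 93 -> leaves = [64, 40, 67, 95, 54, 93, 36]
  L0: [64, 40, 67, 95, 54, 93, 36]
  L1: h(64,40)=(64*31+40)%997=30 h(67,95)=(67*31+95)%997=178 h(54,93)=(54*31+93)%997=770 h(36,36)=(36*31+36)%997=155 -> [30, 178, 770, 155]
  L2: h(30,178)=(30*31+178)%997=111 h(770,155)=(770*31+155)%997=97 -> [111, 97]
  L3: h(111,97)=(111*31+97)%997=547 -> [547]
  root = 547 != target 270
Candidate D: set leaf[6] = 74 -> leaves = [64, 40, 67, 95, 54, 77, 74]
  L0: [64, 40, 67, 95, 54, 77, 74]
  L1: h(64,40)=(64*31+40)%997=30 h(67,95)=(67*31+95)%997=178 h(54,77)=(54*31+77)%997=754 h(74,74)=(74*31+74)%997=374 -> [30, 178, 754, 374]
  L2: h(30,178)=(30*31+178)%997=111 h(754,374)=(754*31+374)%997=817 -> [111, 817]
  L3: h(111,817)=(111*31+817)%997=270 -> [270]
  root = 270 == target 270  ** MATCH **
Candidate D produces the target root.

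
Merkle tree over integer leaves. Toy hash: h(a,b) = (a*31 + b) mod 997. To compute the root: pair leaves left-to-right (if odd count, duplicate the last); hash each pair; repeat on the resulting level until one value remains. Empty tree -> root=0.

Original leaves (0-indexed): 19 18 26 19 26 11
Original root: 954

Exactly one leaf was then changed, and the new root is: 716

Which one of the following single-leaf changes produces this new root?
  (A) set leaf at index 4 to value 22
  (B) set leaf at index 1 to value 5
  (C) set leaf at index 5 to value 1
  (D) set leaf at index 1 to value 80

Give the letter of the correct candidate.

Answer: D

Derivation:
Original leaves: [19, 18, 26, 19, 26, 11]
Target new root: 716
Try each candidate change and compute the resulting root:
Candidate A: set leaf[4] = 22 -> leaves = [19, 18, 26, 19, 22, 11]
  L0: [19, 18, 26, 19, 22, 11]
  L1: h(19,18)=(19*31+18)%997=607 h(26,19)=(26*31+19)%997=825 h(22,11)=(22*31+11)%997=693 -> [607, 825, 693]
  L2: h(607,825)=(607*31+825)%997=699 h(693,693)=(693*31+693)%997=242 -> [699, 242]
  L3: h(699,242)=(699*31+242)%997=974 -> [974]
  root = 974 != target 716
Candidate B: set leaf[1] = 5 -> leaves = [19, 5, 26, 19, 26, 11]
  L0: [19, 5, 26, 19, 26, 11]
  L1: h(19,5)=(19*31+5)%997=594 h(26,19)=(26*31+19)%997=825 h(26,11)=(26*31+11)%997=817 -> [594, 825, 817]
  L2: h(594,825)=(594*31+825)%997=296 h(817,817)=(817*31+817)%997=222 -> [296, 222]
  L3: h(296,222)=(296*31+222)%997=425 -> [425]
  root = 425 != target 716
Candidate C: set leaf[5] = 1 -> leaves = [19, 18, 26, 19, 26, 1]
  L0: [19, 18, 26, 19, 26, 1]
  L1: h(19,18)=(19*31+18)%997=607 h(26,19)=(26*31+19)%997=825 h(26,1)=(26*31+1)%997=807 -> [607, 825, 807]
  L2: h(607,825)=(607*31+825)%997=699 h(807,807)=(807*31+807)%997=899 -> [699, 899]
  L3: h(699,899)=(699*31+899)%997=634 -> [634]
  root = 634 != target 716
Candidate D: set leaf[1] = 80 -> leaves = [19, 80, 26, 19, 26, 11]
  L0: [19, 80, 26, 19, 26, 11]
  L1: h(19,80)=(19*31+80)%997=669 h(26,19)=(26*31+19)%997=825 h(26,11)=(26*31+11)%997=817 -> [669, 825, 817]
  L2: h(669,825)=(669*31+825)%997=627 h(817,817)=(817*31+817)%997=222 -> [627, 222]
  L3: h(627,222)=(627*31+222)%997=716 -> [716]
  root = 716 == target 716  ** MATCH **
Candidate D produces the target root.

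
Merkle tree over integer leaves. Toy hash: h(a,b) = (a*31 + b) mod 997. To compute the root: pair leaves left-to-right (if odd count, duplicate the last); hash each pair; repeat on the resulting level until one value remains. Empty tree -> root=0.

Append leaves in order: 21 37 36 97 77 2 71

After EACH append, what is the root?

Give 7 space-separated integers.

Answer: 21 688 546 607 956 550 433

Derivation:
After append 21 (leaves=[21]):
  L0: [21]
  root=21
After append 37 (leaves=[21, 37]):
  L0: [21, 37]
  L1: h(21,37)=(21*31+37)%997=688 -> [688]
  root=688
After append 36 (leaves=[21, 37, 36]):
  L0: [21, 37, 36]
  L1: h(21,37)=(21*31+37)%997=688 h(36,36)=(36*31+36)%997=155 -> [688, 155]
  L2: h(688,155)=(688*31+155)%997=546 -> [546]
  root=546
After append 97 (leaves=[21, 37, 36, 97]):
  L0: [21, 37, 36, 97]
  L1: h(21,37)=(21*31+37)%997=688 h(36,97)=(36*31+97)%997=216 -> [688, 216]
  L2: h(688,216)=(688*31+216)%997=607 -> [607]
  root=607
After append 77 (leaves=[21, 37, 36, 97, 77]):
  L0: [21, 37, 36, 97, 77]
  L1: h(21,37)=(21*31+37)%997=688 h(36,97)=(36*31+97)%997=216 h(77,77)=(77*31+77)%997=470 -> [688, 216, 470]
  L2: h(688,216)=(688*31+216)%997=607 h(470,470)=(470*31+470)%997=85 -> [607, 85]
  L3: h(607,85)=(607*31+85)%997=956 -> [956]
  root=956
After append 2 (leaves=[21, 37, 36, 97, 77, 2]):
  L0: [21, 37, 36, 97, 77, 2]
  L1: h(21,37)=(21*31+37)%997=688 h(36,97)=(36*31+97)%997=216 h(77,2)=(77*31+2)%997=395 -> [688, 216, 395]
  L2: h(688,216)=(688*31+216)%997=607 h(395,395)=(395*31+395)%997=676 -> [607, 676]
  L3: h(607,676)=(607*31+676)%997=550 -> [550]
  root=550
After append 71 (leaves=[21, 37, 36, 97, 77, 2, 71]):
  L0: [21, 37, 36, 97, 77, 2, 71]
  L1: h(21,37)=(21*31+37)%997=688 h(36,97)=(36*31+97)%997=216 h(77,2)=(77*31+2)%997=395 h(71,71)=(71*31+71)%997=278 -> [688, 216, 395, 278]
  L2: h(688,216)=(688*31+216)%997=607 h(395,278)=(395*31+278)%997=559 -> [607, 559]
  L3: h(607,559)=(607*31+559)%997=433 -> [433]
  root=433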